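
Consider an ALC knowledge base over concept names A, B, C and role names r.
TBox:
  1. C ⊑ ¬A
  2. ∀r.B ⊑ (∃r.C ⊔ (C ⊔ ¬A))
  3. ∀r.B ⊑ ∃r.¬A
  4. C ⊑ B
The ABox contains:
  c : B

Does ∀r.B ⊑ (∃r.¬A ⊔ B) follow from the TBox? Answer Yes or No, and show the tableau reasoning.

1. ∀r.B ⊑ (∃r.¬A ⊔ B)  ⇔  (∀r.B ⊓ (∀r.A ⊓ ¬B)) unsat w.r.t. T
   all branches close; clash {B, ¬B} at x₀
2. Hence ∀r.B ⊑ (∃r.¬A ⊔ B): entailed.

Yes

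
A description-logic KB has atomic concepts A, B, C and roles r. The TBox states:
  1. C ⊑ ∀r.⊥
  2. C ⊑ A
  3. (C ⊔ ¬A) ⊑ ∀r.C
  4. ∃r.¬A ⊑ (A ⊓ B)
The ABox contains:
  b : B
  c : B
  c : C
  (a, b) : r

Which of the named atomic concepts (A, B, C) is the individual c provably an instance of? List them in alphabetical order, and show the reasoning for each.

1. c : A?  L(c) = {B, C} ∪ {¬A}
   clash {A, ¬A} at c — c ∈ A
2. c : B?  L(c) = {B, C} ∪ {¬B}
   clash {B, ¬B} at c — c ∈ B
3. c : C?  L(c) = {B, C} ∪ {¬C}
   clash {C, ¬C} at c — c ∈ C
4. Entailed for c: {A, B, C}

{A, B, C}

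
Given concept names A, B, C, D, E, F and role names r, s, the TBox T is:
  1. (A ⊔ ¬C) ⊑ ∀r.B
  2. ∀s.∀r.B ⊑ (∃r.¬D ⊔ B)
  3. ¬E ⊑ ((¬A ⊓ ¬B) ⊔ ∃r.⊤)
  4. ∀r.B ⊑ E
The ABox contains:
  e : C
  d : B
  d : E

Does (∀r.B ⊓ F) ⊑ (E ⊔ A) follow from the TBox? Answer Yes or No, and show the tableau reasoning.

Yes

1. (∀r.B ⊓ F) ⊑ (E ⊔ A)  ⇔  ((∀r.B ⊓ F) ⊓ (¬E ⊓ ¬A)) unsat w.r.t. T
   all branches close; clash {E, ¬E} at x₀
2. Hence (∀r.B ⊓ F) ⊑ (E ⊔ A): entailed.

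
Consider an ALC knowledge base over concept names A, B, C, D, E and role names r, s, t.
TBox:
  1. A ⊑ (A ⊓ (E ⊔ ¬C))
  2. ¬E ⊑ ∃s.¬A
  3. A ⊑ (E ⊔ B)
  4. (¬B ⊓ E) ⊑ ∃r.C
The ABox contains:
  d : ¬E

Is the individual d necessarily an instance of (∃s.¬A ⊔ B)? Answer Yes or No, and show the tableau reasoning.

1. d : (∃s.¬A ⊔ B)?  L(d) = {¬E} ∪ {(∀s.A ⊓ ¬B)}
   clash {B, ¬B} at d — d ∈ (∃s.¬A ⊔ B)
2. Hence d : (∃s.¬A ⊔ B): entailed.

Yes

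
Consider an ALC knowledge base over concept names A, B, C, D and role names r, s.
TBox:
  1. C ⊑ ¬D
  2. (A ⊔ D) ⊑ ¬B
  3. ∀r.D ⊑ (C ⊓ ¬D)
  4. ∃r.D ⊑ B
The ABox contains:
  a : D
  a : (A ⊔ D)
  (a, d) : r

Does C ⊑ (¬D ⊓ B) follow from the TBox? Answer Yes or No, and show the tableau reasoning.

No

1. C ⊑ (¬D ⊓ B)  ⇔  (C ⊓ (D ⊔ ¬B)) unsat w.r.t. T
   apply at x₀: C⊑¬D
   open: L(x₀) ⊇ {C, ¬B, ¬D, ∀r.¬D, ∃r.¬D} (+ ∃-successors)
2. Hence C ⊑ (¬D ⊓ B): not entailed.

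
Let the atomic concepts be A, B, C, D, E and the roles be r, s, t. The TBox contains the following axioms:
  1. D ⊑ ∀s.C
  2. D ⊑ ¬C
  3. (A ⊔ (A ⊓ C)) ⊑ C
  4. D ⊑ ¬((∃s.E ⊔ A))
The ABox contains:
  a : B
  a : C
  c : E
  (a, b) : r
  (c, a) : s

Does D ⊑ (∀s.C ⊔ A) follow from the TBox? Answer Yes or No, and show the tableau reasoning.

1. D ⊑ (∀s.C ⊔ A)  ⇔  (D ⊓ (∃s.¬C ⊓ ¬A)) unsat w.r.t. T
   all branches close; clash {C, ¬C} at x₀
2. Hence D ⊑ (∀s.C ⊔ A): entailed.

Yes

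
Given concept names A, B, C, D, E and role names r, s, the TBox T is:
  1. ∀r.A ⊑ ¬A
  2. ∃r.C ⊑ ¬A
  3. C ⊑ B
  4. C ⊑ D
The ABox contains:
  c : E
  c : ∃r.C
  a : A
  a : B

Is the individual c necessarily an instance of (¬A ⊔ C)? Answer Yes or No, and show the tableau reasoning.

1. c : (¬A ⊔ C)?  L(c) = {E, ∃r.C} ∪ {(A ⊓ ¬C)}
   clash {A, ¬A} at c — c ∈ (¬A ⊔ C)
2. Hence c : (¬A ⊔ C): entailed.

Yes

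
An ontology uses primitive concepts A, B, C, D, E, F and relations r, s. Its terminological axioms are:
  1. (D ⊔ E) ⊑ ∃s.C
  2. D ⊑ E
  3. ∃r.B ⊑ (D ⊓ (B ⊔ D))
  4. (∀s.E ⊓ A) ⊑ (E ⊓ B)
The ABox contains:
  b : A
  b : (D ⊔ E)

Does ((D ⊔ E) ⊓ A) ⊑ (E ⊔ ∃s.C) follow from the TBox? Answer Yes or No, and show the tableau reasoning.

1. ((D ⊔ E) ⊓ A) ⊑ (E ⊔ ∃s.C)  ⇔  (((D ⊔ E) ⊓ A) ⊓ (¬E ⊓ ∀s.¬C)) unsat w.r.t. T
   all branches close; clash {E, ¬E} at x₀
2. Hence ((D ⊔ E) ⊓ A) ⊑ (E ⊔ ∃s.C): entailed.

Yes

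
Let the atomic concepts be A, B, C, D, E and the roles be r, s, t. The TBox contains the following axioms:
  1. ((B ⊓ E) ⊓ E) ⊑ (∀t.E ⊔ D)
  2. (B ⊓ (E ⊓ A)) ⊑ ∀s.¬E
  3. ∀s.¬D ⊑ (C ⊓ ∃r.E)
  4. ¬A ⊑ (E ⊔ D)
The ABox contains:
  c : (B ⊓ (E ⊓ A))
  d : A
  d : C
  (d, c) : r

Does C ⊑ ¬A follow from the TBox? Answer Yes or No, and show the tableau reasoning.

1. C ⊑ ¬A  ⇔  (C ⊓ A) unsat w.r.t. T
   open: L(x₀) ⊇ {A, C, ¬B, ∃s.D} (+ ∃-successors)
2. Hence C ⊑ ¬A: not entailed.

No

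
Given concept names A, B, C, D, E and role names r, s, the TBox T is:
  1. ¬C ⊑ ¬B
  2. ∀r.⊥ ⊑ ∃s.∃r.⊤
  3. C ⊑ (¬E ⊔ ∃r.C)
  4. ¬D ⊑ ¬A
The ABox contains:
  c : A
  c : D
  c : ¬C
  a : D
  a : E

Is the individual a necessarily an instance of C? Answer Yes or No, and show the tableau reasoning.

No

1. a : C?  L(a) = {D, E} ∪ {¬C}
   apply at a: ¬C⊑¬B
   open: L(a) ⊇ {D, E, ¬B, ¬C, ∃r.⊤} (+ ∃-successors) — a ∉ C possible
2. Hence a : C: not entailed.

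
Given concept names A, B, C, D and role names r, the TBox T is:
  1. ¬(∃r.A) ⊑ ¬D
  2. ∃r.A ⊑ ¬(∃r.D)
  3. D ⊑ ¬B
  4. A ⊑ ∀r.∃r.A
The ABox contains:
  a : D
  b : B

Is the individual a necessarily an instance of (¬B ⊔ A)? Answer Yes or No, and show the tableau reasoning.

Yes

1. a : (¬B ⊔ A)?  L(a) = {D} ∪ {(B ⊓ ¬A)}
   clash {B, ¬B} at a — a ∈ (¬B ⊔ A)
2. Hence a : (¬B ⊔ A): entailed.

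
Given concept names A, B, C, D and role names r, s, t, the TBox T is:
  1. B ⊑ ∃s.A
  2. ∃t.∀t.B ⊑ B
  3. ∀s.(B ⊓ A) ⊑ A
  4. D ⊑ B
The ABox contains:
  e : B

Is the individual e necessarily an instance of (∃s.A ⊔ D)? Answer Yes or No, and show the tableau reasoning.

Yes

1. e : (∃s.A ⊔ D)?  L(e) = {B} ∪ {(∀s.¬A ⊓ ¬D)}
   clash {A, ¬A} at an ∃-successor — e ∈ (∃s.A ⊔ D)
2. Hence e : (∃s.A ⊔ D): entailed.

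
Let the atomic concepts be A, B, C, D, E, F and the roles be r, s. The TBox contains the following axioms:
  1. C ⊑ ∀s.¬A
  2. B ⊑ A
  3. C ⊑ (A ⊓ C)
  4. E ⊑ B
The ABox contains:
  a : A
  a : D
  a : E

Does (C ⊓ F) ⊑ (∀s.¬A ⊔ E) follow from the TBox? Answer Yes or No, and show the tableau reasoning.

Yes

1. (C ⊓ F) ⊑ (∀s.¬A ⊔ E)  ⇔  ((C ⊓ F) ⊓ (∃s.A ⊓ ¬E)) unsat w.r.t. T
   all branches close; clash {A, ¬A} at an ∃-successor
2. Hence (C ⊓ F) ⊑ (∀s.¬A ⊔ E): entailed.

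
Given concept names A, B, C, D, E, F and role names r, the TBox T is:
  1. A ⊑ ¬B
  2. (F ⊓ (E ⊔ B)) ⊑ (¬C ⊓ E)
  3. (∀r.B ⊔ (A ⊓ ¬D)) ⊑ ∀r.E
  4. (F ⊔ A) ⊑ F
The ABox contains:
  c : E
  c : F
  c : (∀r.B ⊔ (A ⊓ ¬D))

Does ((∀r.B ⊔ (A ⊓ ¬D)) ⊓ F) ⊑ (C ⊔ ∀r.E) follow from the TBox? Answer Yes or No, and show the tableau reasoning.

Yes

1. ((∀r.B ⊔ (A ⊓ ¬D)) ⊓ F) ⊑ (C ⊔ ∀r.E)  ⇔  (((∀r.B ⊔ (A ⊓ ¬D)) ⊓ F) ⊓ (¬C ⊓ ∃r.¬E)) unsat w.r.t. T
   all branches close; clash {E, ¬E} at an ∃-successor
2. Hence ((∀r.B ⊔ (A ⊓ ¬D)) ⊓ F) ⊑ (C ⊔ ∀r.E): entailed.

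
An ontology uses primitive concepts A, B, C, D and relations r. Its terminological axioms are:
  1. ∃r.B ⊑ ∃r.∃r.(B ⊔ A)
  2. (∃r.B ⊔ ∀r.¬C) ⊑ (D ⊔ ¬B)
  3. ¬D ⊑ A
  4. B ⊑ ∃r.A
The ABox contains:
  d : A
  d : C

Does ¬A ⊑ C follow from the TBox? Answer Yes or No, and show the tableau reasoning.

1. ¬A ⊑ C  ⇔  (¬A ⊓ ¬C) unsat w.r.t. T
   open: L(x₀) ⊇ {D, ¬A, ¬B, ¬C, ∀r.¬B, …} (+ ∃-successors)
2. Hence ¬A ⊑ C: not entailed.

No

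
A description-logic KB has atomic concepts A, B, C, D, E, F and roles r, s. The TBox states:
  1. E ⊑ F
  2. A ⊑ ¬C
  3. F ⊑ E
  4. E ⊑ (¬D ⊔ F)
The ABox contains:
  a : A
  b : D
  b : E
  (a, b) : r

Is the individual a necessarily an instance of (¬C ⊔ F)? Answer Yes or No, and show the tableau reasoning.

1. a : (¬C ⊔ F)?  L(a) = {A} ∪ {(C ⊓ ¬F)}
   clash {C, ¬C} at a — a ∈ (¬C ⊔ F)
2. Hence a : (¬C ⊔ F): entailed.

Yes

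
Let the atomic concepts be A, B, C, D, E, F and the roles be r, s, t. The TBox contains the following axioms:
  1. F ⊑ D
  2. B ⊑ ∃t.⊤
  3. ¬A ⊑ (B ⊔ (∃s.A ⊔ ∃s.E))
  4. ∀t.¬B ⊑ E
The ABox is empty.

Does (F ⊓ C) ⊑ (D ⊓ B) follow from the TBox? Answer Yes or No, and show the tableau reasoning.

1. (F ⊓ C) ⊑ (D ⊓ B)  ⇔  ((F ⊓ C) ⊓ (¬D ⊔ ¬B)) unsat w.r.t. T
   apply at x₀: F⊑D
   open: L(x₀) ⊇ {A, C, D, F, ¬B, …} (+ ∃-successors)
2. Hence (F ⊓ C) ⊑ (D ⊓ B): not entailed.

No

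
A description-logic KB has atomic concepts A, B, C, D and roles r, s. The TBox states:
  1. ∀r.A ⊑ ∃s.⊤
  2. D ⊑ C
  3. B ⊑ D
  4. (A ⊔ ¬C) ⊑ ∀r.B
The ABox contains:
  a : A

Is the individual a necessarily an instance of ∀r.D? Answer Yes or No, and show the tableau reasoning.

1. a : ∀r.D?  L(a) = {A} ∪ {∃r.¬D}
   clash {D, ¬D} at an ∃-successor — a ∈ ∀r.D
2. Hence a : ∀r.D: entailed.

Yes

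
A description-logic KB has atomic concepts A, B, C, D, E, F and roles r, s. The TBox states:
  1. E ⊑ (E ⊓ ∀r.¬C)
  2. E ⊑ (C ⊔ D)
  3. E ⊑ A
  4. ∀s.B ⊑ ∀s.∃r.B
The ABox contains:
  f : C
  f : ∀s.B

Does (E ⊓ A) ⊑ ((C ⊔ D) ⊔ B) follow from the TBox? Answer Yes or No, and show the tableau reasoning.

Yes

1. (E ⊓ A) ⊑ ((C ⊔ D) ⊔ B)  ⇔  ((E ⊓ A) ⊓ ((¬C ⊓ ¬D) ⊓ ¬B)) unsat w.r.t. T
   all branches close; clash {D, ¬D} at x₀
2. Hence (E ⊓ A) ⊑ ((C ⊔ D) ⊔ B): entailed.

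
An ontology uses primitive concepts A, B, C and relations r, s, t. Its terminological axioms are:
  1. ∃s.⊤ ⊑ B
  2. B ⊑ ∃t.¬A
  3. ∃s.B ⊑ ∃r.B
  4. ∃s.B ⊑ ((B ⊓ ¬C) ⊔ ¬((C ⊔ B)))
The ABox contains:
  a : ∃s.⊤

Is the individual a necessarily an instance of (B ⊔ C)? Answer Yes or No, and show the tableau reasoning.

Yes

1. a : (B ⊔ C)?  L(a) = {∃s.⊤} ∪ {(¬B ⊓ ¬C)}
   clash {B, ¬B} at a — a ∈ (B ⊔ C)
2. Hence a : (B ⊔ C): entailed.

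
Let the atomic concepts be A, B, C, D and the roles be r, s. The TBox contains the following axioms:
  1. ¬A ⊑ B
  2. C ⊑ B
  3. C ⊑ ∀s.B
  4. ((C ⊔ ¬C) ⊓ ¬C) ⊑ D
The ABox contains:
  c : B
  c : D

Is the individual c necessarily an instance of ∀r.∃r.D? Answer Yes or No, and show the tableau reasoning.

No

1. c : ∀r.∃r.D?  L(c) = {B, D} ∪ {∃r.∀r.¬D}
   open: L(c) ⊇ {B, D, ¬C, ∃r.∀r.¬D} (+ ∃-successors) — c ∉ ∀r.∃r.D possible
2. Hence c : ∀r.∃r.D: not entailed.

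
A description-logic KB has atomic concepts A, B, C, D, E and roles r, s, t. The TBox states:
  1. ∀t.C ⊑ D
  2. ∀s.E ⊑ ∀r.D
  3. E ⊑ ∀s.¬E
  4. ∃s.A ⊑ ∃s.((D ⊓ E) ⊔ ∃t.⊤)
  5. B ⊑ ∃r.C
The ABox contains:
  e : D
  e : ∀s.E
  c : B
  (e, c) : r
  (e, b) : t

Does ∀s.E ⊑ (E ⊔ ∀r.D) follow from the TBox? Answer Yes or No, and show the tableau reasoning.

Yes

1. ∀s.E ⊑ (E ⊔ ∀r.D)  ⇔  (∀s.E ⊓ (¬E ⊓ ∃r.¬D)) unsat w.r.t. T
   all branches close; clash {D, ¬D} at an ∃-successor
2. Hence ∀s.E ⊑ (E ⊔ ∀r.D): entailed.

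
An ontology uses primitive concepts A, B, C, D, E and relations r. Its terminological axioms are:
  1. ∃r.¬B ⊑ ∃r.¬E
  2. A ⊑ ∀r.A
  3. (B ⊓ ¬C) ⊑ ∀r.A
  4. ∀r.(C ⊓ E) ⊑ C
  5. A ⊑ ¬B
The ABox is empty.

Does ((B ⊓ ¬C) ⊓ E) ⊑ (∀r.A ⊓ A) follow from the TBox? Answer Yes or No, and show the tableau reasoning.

1. ((B ⊓ ¬C) ⊓ E) ⊑ (∀r.A ⊓ A)  ⇔  (((B ⊓ ¬C) ⊓ E) ⊓ (∃r.¬A ⊔ ¬A)) unsat w.r.t. T
   apply at x₀: (B ⊓ ¬C)⊑∀r.A
   open: L(x₀) ⊇ {B, E, ¬A, ¬C, ∀r.A, …} (+ ∃-successors)
2. Hence ((B ⊓ ¬C) ⊓ E) ⊑ (∀r.A ⊓ A): not entailed.

No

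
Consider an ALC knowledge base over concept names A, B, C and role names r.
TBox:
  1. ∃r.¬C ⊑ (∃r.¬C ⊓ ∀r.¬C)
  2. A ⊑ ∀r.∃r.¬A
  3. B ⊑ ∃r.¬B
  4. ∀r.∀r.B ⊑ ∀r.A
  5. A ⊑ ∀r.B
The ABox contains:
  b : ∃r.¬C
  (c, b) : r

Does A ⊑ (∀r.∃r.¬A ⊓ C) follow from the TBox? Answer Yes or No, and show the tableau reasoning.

1. A ⊑ (∀r.∃r.¬A ⊓ C)  ⇔  (A ⊓ (∃r.∀r.A ⊔ ¬C)) unsat w.r.t. T
   apply at x₀: A⊑∀r.∃r.¬A; A⊑∀r.B
   open: L(x₀) ⊇ {A, ¬B, ¬C, ∀r.B, ∀r.C, …} (+ ∃-successors)
2. Hence A ⊑ (∀r.∃r.¬A ⊓ C): not entailed.

No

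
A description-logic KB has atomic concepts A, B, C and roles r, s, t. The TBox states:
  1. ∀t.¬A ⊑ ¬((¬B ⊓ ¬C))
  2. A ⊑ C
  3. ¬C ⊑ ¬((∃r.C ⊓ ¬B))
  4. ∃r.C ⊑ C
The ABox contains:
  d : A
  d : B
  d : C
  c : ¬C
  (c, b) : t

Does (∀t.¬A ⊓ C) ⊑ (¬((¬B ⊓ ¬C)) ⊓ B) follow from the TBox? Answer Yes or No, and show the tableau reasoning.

1. (∀t.¬A ⊓ C) ⊑ (¬((¬B ⊓ ¬C)) ⊓ B)  ⇔  ((∀t.¬A ⊓ C) ⊓ ((¬B ⊓ ¬C) ⊔ ¬B)) unsat w.r.t. T
   apply at x₀: ∀t.¬A⊑¬((¬B ⊓ ¬C))
   open: L(x₀) ⊇ {C, ¬B, ∀t.¬A}
2. Hence (∀t.¬A ⊓ C) ⊑ (¬((¬B ⊓ ¬C)) ⊓ B): not entailed.

No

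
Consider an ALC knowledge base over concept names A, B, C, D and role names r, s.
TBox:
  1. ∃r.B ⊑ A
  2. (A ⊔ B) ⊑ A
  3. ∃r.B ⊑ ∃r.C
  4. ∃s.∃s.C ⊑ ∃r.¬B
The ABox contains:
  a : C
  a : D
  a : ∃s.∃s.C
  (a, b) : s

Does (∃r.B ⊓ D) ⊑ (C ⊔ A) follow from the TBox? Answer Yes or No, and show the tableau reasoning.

1. (∃r.B ⊓ D) ⊑ (C ⊔ A)  ⇔  ((∃r.B ⊓ D) ⊓ (¬C ⊓ ¬A)) unsat w.r.t. T
   all branches close; clash {A, ¬A} at x₀
2. Hence (∃r.B ⊓ D) ⊑ (C ⊔ A): entailed.

Yes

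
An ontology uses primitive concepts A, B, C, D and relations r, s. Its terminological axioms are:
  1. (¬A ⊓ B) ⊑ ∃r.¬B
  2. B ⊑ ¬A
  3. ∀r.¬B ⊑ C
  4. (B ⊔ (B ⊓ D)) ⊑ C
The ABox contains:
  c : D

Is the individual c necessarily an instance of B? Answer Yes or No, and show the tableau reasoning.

1. c : B?  L(c) = {D} ∪ {¬B}
   open: L(c) ⊇ {D, ¬B, ∃r.B} (+ ∃-successors) — c ∉ B possible
2. Hence c : B: not entailed.

No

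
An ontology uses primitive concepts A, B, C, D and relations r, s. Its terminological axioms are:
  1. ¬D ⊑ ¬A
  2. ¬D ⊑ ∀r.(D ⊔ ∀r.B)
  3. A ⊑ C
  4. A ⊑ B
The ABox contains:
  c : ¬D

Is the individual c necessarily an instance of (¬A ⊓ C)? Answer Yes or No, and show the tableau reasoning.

1. c : (¬A ⊓ C)?  L(c) = {¬D} ∪ {(A ⊔ ¬C)}
   apply at c: ¬D⊑¬A; ¬D⊑∀r.(D ⊔ ∀r.B)
   open: L(c) ⊇ {¬A, ¬C, ¬D, ∀r.(D ⊔ ∀r.B)} — c ∉ (¬A ⊓ C) possible
2. Hence c : (¬A ⊓ C): not entailed.

No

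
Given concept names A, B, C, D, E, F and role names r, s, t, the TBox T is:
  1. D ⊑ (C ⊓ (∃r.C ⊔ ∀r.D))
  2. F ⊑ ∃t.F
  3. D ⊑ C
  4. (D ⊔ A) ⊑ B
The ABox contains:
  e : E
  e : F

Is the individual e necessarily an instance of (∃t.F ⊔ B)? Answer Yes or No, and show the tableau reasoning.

1. e : (∃t.F ⊔ B)?  L(e) = {E, F} ∪ {(∀t.¬F ⊓ ¬B)}
   clash {B, ¬B} at e — e ∈ (∃t.F ⊔ B)
2. Hence e : (∃t.F ⊔ B): entailed.

Yes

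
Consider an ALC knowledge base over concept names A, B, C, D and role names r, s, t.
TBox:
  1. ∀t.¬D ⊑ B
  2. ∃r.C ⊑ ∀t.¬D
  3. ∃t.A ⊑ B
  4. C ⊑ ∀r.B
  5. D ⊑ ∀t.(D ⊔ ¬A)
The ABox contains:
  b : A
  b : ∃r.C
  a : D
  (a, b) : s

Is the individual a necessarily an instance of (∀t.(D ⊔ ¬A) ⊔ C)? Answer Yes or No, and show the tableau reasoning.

1. a : (∀t.(D ⊔ ¬A) ⊔ C)?  L(a) = {D} ∪ {(∃t.(¬D ⊓ A) ⊓ ¬C)}
   clash {A, ¬A} at an ∃-successor — a ∈ (∀t.(D ⊔ ¬A) ⊔ C)
2. Hence a : (∀t.(D ⊔ ¬A) ⊔ C): entailed.

Yes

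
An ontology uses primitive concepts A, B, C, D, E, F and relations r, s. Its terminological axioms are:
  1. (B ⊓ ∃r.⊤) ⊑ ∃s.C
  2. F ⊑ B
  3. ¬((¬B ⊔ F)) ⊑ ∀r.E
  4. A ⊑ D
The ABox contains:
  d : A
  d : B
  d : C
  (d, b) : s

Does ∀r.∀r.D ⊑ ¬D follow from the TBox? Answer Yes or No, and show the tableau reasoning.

No

1. ∀r.∀r.D ⊑ ¬D  ⇔  (∀r.∀r.D ⊓ D) unsat w.r.t. T
   open: L(x₀) ⊇ {D, ¬B, ¬F, ∀r.∀r.D}
2. Hence ∀r.∀r.D ⊑ ¬D: not entailed.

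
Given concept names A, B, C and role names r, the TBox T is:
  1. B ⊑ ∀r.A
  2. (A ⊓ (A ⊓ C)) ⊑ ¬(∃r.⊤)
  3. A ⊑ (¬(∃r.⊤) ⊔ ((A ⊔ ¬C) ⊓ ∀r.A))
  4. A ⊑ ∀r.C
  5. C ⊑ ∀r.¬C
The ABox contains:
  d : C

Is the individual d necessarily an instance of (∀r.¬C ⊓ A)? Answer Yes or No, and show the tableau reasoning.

No

1. d : (∀r.¬C ⊓ A)?  L(d) = {C} ∪ {(∃r.C ⊔ ¬A)}
   apply at d: C⊑∀r.¬C
   open: L(d) ⊇ {C, ¬A, ¬B, ∀r.¬C} — d ∉ (∀r.¬C ⊓ A) possible
2. Hence d : (∀r.¬C ⊓ A): not entailed.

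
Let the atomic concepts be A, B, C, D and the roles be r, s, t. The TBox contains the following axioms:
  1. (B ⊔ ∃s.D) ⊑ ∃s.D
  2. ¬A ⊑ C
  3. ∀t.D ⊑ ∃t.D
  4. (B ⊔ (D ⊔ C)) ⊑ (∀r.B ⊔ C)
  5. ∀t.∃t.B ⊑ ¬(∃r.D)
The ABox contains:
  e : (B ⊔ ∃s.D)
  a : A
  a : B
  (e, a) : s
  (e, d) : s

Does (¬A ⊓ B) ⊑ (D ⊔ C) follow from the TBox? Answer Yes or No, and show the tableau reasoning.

1. (¬A ⊓ B) ⊑ (D ⊔ C)  ⇔  ((¬A ⊓ B) ⊓ (¬D ⊓ ¬C)) unsat w.r.t. T
   all branches close; clash {C, ¬C} at x₀
2. Hence (¬A ⊓ B) ⊑ (D ⊔ C): entailed.

Yes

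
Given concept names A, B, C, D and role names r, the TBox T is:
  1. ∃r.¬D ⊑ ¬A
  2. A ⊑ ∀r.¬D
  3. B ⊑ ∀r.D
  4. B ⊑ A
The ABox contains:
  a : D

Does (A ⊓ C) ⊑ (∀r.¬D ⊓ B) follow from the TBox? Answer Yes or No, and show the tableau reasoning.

1. (A ⊓ C) ⊑ (∀r.¬D ⊓ B)  ⇔  ((A ⊓ C) ⊓ (∃r.D ⊔ ¬B)) unsat w.r.t. T
   apply at x₀: A⊑∀r.¬D
   open: L(x₀) ⊇ {A, C, ¬B, ∀r.D, ∀r.¬D}
2. Hence (A ⊓ C) ⊑ (∀r.¬D ⊓ B): not entailed.

No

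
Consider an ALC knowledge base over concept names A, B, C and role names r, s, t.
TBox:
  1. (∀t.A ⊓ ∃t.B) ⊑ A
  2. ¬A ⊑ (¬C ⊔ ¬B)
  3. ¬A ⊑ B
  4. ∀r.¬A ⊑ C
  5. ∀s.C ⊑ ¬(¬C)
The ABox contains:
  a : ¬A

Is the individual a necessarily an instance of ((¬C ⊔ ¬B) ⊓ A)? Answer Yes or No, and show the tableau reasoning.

1. a : ((¬C ⊔ ¬B) ⊓ A)?  L(a) = {¬A} ∪ {((C ⊓ B) ⊔ ¬A)}
   apply at a: ¬A⊑(¬C ⊔ ¬B); ¬A⊑B
   open: L(a) ⊇ {B, ¬A, ¬C, ∃r.A, ∃s.¬C, …} (+ ∃-successors) — a ∉ ((¬C ⊔ ¬B) ⊓ A) possible
2. Hence a : ((¬C ⊔ ¬B) ⊓ A): not entailed.

No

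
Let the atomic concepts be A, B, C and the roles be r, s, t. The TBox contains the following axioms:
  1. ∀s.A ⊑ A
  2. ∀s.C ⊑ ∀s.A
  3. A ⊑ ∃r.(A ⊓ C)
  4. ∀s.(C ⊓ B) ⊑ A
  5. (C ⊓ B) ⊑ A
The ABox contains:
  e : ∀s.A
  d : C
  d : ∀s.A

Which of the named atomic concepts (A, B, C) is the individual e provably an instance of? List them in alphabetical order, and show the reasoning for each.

1. e : A?  L(e) = {∀s.A} ∪ {¬A}
   clash {A, ¬A} at e — e ∈ A
2. e : B?  L(e) = {∀s.A} ∪ {¬B}
   apply at e: ∀s.A⊑A
   open: L(e) ⊇ {A, ¬B, ∀s.A, ∃r.(A ⊓ C)} (+ ∃-successors) — e ∉ B possible
3. e : C?  L(e) = {∀s.A} ∪ {¬C}
   apply at e: ∀s.A⊑A
   open: L(e) ⊇ {A, ¬C, ∀s.A, ∃r.(A ⊓ C)} (+ ∃-successors) — e ∉ C possible
4. Entailed for e: {A}

{A}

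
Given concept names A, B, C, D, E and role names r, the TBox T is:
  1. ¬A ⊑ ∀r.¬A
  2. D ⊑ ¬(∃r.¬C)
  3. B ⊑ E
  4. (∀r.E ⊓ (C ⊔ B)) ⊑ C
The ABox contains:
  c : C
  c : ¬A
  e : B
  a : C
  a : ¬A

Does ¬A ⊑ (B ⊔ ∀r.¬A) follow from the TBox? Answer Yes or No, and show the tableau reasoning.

1. ¬A ⊑ (B ⊔ ∀r.¬A)  ⇔  (¬A ⊓ (¬B ⊓ ∃r.A)) unsat w.r.t. T
   all branches close; clash {A, ¬A} at an ∃-successor
2. Hence ¬A ⊑ (B ⊔ ∀r.¬A): entailed.

Yes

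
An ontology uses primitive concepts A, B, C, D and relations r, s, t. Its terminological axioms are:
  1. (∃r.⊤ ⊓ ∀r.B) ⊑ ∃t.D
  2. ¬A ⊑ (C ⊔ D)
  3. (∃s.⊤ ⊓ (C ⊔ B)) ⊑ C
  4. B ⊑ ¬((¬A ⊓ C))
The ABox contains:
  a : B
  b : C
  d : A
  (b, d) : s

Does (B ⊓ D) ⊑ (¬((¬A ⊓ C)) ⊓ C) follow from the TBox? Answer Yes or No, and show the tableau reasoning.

No

1. (B ⊓ D) ⊑ (¬((¬A ⊓ C)) ⊓ C)  ⇔  ((B ⊓ D) ⊓ ((¬A ⊓ C) ⊔ ¬C)) unsat w.r.t. T
   apply at x₀: B⊑¬((¬A ⊓ C))
   open: L(x₀) ⊇ {A, B, D, ¬C, ∀r.⊥, …}
2. Hence (B ⊓ D) ⊑ (¬((¬A ⊓ C)) ⊓ C): not entailed.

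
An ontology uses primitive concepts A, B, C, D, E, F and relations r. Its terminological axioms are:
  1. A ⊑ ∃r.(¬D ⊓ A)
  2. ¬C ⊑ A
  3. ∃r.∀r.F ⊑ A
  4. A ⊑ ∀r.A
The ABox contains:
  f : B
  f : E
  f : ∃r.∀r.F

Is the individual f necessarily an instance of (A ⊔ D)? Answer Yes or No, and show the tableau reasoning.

1. f : (A ⊔ D)?  L(f) = {B, E, ∃r.∀r.F} ∪ {(¬A ⊓ ¬D)}
   clash {A, ¬A} at f — f ∈ (A ⊔ D)
2. Hence f : (A ⊔ D): entailed.

Yes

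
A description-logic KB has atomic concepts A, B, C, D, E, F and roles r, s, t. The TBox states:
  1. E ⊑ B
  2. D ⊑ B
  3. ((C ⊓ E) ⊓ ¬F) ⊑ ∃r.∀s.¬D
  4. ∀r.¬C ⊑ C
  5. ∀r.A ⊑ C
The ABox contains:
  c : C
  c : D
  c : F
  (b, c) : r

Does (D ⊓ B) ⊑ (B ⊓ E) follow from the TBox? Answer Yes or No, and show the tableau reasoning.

1. (D ⊓ B) ⊑ (B ⊓ E)  ⇔  ((D ⊓ B) ⊓ (¬B ⊔ ¬E)) unsat w.r.t. T
   open: L(x₀) ⊇ {B, D, ¬E, ∃r.C, ∃r.¬A} (+ ∃-successors)
2. Hence (D ⊓ B) ⊑ (B ⊓ E): not entailed.

No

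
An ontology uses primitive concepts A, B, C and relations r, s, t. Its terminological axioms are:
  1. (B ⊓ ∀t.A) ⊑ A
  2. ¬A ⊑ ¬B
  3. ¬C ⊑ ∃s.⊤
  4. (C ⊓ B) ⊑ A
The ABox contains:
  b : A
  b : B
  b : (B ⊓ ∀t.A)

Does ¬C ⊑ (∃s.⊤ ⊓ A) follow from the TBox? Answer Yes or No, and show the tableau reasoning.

1. ¬C ⊑ (∃s.⊤ ⊓ A)  ⇔  (¬C ⊓ (∀s.⊥ ⊔ ¬A)) unsat w.r.t. T
   apply at x₀: ¬C⊑∃s.⊤
   open: L(x₀) ⊇ {¬A, ¬B, ¬C, ∃s.⊤} (+ ∃-successors)
2. Hence ¬C ⊑ (∃s.⊤ ⊓ A): not entailed.

No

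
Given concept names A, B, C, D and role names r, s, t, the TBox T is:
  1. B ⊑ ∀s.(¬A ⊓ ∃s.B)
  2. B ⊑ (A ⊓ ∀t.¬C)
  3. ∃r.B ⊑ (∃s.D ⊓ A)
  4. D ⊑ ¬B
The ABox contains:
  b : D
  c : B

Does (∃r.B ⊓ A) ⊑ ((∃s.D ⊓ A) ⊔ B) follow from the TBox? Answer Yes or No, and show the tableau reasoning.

1. (∃r.B ⊓ A) ⊑ ((∃s.D ⊓ A) ⊔ B)  ⇔  ((∃r.B ⊓ A) ⊓ ((∀s.¬D ⊔ ¬A) ⊓ ¬B)) unsat w.r.t. T
   all branches close; clash {A, ¬A} at x₀
2. Hence (∃r.B ⊓ A) ⊑ ((∃s.D ⊓ A) ⊔ B): entailed.

Yes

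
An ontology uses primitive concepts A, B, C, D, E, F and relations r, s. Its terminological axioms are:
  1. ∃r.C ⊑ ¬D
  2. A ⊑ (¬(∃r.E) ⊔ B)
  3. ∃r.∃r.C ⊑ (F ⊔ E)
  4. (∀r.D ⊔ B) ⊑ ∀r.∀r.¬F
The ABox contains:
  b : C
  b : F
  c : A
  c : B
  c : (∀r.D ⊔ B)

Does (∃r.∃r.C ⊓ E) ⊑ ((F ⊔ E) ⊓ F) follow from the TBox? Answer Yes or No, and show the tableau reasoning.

1. (∃r.∃r.C ⊓ E) ⊑ ((F ⊔ E) ⊓ F)  ⇔  ((∃r.∃r.C ⊓ E) ⊓ ((¬F ⊓ ¬E) ⊔ ¬F)) unsat w.r.t. T
   apply at x₀: ∃r.∃r.C⊑(F ⊔ E)
   open: L(x₀) ⊇ {E, ¬A, ¬B, ¬F, ∀r.¬C, …} (+ ∃-successors)
2. Hence (∃r.∃r.C ⊓ E) ⊑ ((F ⊔ E) ⊓ F): not entailed.

No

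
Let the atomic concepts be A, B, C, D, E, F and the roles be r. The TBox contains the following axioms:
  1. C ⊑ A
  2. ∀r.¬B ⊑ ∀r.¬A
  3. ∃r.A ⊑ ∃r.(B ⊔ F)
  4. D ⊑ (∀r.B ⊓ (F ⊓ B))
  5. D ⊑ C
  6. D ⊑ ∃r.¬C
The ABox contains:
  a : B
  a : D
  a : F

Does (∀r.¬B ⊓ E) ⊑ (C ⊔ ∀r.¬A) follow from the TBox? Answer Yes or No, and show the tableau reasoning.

Yes

1. (∀r.¬B ⊓ E) ⊑ (C ⊔ ∀r.¬A)  ⇔  ((∀r.¬B ⊓ E) ⊓ (¬C ⊓ ∃r.A)) unsat w.r.t. T
   all branches close; clash {C, ¬C} at x₀
2. Hence (∀r.¬B ⊓ E) ⊑ (C ⊔ ∀r.¬A): entailed.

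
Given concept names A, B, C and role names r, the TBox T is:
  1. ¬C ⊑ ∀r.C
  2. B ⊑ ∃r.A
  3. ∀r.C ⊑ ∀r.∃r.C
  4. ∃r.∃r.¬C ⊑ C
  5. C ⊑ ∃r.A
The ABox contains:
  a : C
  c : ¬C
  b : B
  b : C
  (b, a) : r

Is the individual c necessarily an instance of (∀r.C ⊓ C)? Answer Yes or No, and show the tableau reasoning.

1. c : (∀r.C ⊓ C)?  L(c) = {¬C} ∪ {(∃r.¬C ⊔ ¬C)}
   apply at c: ¬C⊑∀r.C
   open: L(c) ⊇ {¬B, ¬C, ∀r.C, ∀r.∀r.C, ∀r.∃r.C} — c ∉ (∀r.C ⊓ C) possible
2. Hence c : (∀r.C ⊓ C): not entailed.

No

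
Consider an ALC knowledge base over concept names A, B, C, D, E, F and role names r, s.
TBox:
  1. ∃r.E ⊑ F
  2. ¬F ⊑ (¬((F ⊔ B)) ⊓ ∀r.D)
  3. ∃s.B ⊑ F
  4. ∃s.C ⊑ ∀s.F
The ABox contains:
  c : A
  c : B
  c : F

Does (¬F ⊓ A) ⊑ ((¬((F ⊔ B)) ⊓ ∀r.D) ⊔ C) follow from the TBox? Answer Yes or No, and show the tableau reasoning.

Yes

1. (¬F ⊓ A) ⊑ ((¬((F ⊔ B)) ⊓ ∀r.D) ⊔ C)  ⇔  ((¬F ⊓ A) ⊓ (((F ⊔ B) ⊔ ∃r.¬D) ⊓ ¬C)) unsat w.r.t. T
   all branches close; clash {F, ¬F} at x₀
2. Hence (¬F ⊓ A) ⊑ ((¬((F ⊔ B)) ⊓ ∀r.D) ⊔ C): entailed.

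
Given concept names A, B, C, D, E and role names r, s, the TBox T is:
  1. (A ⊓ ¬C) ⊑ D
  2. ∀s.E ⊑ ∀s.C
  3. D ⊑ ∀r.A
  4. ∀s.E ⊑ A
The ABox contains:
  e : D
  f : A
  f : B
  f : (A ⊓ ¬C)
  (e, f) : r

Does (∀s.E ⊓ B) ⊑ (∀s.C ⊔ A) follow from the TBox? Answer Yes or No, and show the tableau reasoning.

1. (∀s.E ⊓ B) ⊑ (∀s.C ⊔ A)  ⇔  ((∀s.E ⊓ B) ⊓ (∃s.¬C ⊓ ¬A)) unsat w.r.t. T
   all branches close; clash {A, ¬A} at x₀
2. Hence (∀s.E ⊓ B) ⊑ (∀s.C ⊔ A): entailed.

Yes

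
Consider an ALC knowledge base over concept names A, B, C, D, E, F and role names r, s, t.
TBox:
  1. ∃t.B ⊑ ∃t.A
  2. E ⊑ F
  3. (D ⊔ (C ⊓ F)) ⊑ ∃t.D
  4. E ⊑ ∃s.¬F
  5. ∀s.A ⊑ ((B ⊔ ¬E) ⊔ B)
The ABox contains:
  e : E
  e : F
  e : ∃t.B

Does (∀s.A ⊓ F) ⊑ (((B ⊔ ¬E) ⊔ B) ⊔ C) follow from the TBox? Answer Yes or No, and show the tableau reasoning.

Yes

1. (∀s.A ⊓ F) ⊑ (((B ⊔ ¬E) ⊔ B) ⊔ C)  ⇔  ((∀s.A ⊓ F) ⊓ (((¬B ⊓ E) ⊓ ¬B) ⊓ ¬C)) unsat w.r.t. T
   all branches close; clash {B, ¬B} at x₀
2. Hence (∀s.A ⊓ F) ⊑ (((B ⊔ ¬E) ⊔ B) ⊔ C): entailed.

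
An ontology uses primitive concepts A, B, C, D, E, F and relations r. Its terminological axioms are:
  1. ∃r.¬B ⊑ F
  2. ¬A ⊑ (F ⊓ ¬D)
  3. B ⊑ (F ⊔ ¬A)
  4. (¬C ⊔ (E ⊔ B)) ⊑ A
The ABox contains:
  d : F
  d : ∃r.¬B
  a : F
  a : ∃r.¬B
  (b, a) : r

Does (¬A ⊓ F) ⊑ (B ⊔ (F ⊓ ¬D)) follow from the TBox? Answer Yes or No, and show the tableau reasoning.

Yes

1. (¬A ⊓ F) ⊑ (B ⊔ (F ⊓ ¬D))  ⇔  ((¬A ⊓ F) ⊓ (¬B ⊓ (¬F ⊔ D))) unsat w.r.t. T
   all branches close; clash {D, ¬D} at x₀
2. Hence (¬A ⊓ F) ⊑ (B ⊔ (F ⊓ ¬D)): entailed.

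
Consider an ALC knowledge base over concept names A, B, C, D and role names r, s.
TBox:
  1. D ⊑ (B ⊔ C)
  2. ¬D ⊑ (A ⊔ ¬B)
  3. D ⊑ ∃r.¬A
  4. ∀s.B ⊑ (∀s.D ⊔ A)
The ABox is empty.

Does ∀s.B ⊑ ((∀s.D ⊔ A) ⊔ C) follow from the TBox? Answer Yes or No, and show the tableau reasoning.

Yes

1. ∀s.B ⊑ ((∀s.D ⊔ A) ⊔ C)  ⇔  (∀s.B ⊓ ((∃s.¬D ⊓ ¬A) ⊓ ¬C)) unsat w.r.t. T
   all branches close; clash {C, ¬C} at x₀
2. Hence ∀s.B ⊑ ((∀s.D ⊔ A) ⊔ C): entailed.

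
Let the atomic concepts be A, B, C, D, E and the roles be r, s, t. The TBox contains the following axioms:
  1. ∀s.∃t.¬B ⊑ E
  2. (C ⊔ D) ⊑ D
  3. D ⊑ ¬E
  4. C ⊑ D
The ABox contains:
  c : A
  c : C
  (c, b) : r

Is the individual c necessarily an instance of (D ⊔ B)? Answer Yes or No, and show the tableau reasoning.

Yes

1. c : (D ⊔ B)?  L(c) = {A, C} ∪ {(¬D ⊓ ¬B)}
   clash {D, ¬D} at c — c ∈ (D ⊔ B)
2. Hence c : (D ⊔ B): entailed.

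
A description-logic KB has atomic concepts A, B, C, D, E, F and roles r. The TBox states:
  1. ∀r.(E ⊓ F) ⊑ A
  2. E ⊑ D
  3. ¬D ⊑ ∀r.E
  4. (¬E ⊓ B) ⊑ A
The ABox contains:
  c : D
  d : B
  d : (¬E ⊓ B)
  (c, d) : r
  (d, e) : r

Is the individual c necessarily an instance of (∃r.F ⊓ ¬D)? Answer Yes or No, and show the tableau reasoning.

1. c : (∃r.F ⊓ ¬D)?  L(c) = {D} ∪ {(∀r.¬F ⊔ D)}
   open: L(c) ⊇ {D, E, ∃r.(¬E ⊔ ¬F)} (+ ∃-successors) — c ∉ (∃r.F ⊓ ¬D) possible
2. Hence c : (∃r.F ⊓ ¬D): not entailed.

No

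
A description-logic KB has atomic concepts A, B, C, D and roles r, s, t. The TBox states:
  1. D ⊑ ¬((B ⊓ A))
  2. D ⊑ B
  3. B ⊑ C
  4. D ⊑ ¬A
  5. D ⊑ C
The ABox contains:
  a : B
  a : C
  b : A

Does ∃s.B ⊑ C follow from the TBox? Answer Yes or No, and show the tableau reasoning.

1. ∃s.B ⊑ C  ⇔  (∃s.B ⊓ ¬C) unsat w.r.t. T
   open: L(x₀) ⊇ {¬B, ¬C, ¬D, ∃s.B} (+ ∃-successors)
2. Hence ∃s.B ⊑ C: not entailed.

No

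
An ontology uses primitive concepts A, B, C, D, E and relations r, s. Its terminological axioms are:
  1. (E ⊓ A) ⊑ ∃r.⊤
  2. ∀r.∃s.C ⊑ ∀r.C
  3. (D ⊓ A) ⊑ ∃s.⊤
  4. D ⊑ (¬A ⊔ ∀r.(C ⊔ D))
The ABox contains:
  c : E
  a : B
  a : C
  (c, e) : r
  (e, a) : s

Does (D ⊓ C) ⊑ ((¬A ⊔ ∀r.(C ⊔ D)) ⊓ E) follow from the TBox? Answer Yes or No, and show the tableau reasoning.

1. (D ⊓ C) ⊑ ((¬A ⊔ ∀r.(C ⊔ D)) ⊓ E)  ⇔  ((D ⊓ C) ⊓ ((A ⊓ ∃r.(¬C ⊓ ¬D)) ⊔ ¬E)) unsat w.r.t. T
   apply at x₀: D⊑(¬A ⊔ ∀r.(C ⊔ D))
   open: L(x₀) ⊇ {C, D, ¬A, ¬E, ∃r.∀s.¬C} (+ ∃-successors)
2. Hence (D ⊓ C) ⊑ ((¬A ⊔ ∀r.(C ⊔ D)) ⊓ E): not entailed.

No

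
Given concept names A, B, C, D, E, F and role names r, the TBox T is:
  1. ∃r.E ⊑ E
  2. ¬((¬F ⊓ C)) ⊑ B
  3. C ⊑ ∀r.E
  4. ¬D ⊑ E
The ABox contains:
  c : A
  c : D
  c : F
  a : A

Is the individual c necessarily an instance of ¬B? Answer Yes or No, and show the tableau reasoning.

1. c : ¬B?  L(c) = {A, D, F} ∪ {B}
   open: L(c) ⊇ {A, B, D, F, ¬C, …} — c ∉ ¬B possible
2. Hence c : ¬B: not entailed.

No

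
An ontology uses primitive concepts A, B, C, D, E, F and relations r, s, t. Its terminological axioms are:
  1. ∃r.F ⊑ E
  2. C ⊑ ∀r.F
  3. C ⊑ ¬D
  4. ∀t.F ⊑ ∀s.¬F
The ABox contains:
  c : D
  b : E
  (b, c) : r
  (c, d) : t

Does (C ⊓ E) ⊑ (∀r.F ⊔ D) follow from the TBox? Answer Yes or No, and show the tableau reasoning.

1. (C ⊓ E) ⊑ (∀r.F ⊔ D)  ⇔  ((C ⊓ E) ⊓ (∃r.¬F ⊓ ¬D)) unsat w.r.t. T
   all branches close; clash {F, ¬F} at an ∃-successor
2. Hence (C ⊓ E) ⊑ (∀r.F ⊔ D): entailed.

Yes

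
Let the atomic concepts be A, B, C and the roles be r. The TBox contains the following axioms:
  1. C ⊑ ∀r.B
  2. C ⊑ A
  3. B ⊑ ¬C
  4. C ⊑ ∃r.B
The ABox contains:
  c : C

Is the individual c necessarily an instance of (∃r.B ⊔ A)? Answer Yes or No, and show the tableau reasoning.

Yes

1. c : (∃r.B ⊔ A)?  L(c) = {C} ∪ {(∀r.¬B ⊓ ¬A)}
   clash {C, ¬C} at c — c ∈ (∃r.B ⊔ A)
2. Hence c : (∃r.B ⊔ A): entailed.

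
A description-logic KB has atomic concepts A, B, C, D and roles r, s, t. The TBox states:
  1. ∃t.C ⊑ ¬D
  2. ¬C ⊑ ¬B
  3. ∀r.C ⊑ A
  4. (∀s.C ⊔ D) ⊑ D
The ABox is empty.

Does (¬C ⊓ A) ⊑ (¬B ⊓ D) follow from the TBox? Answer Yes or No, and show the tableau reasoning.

No

1. (¬C ⊓ A) ⊑ (¬B ⊓ D)  ⇔  ((¬C ⊓ A) ⊓ (B ⊔ ¬D)) unsat w.r.t. T
   apply at x₀: ¬C⊑¬B
   open: L(x₀) ⊇ {A, ¬B, ¬C, ¬D, ∃s.¬C} (+ ∃-successors)
2. Hence (¬C ⊓ A) ⊑ (¬B ⊓ D): not entailed.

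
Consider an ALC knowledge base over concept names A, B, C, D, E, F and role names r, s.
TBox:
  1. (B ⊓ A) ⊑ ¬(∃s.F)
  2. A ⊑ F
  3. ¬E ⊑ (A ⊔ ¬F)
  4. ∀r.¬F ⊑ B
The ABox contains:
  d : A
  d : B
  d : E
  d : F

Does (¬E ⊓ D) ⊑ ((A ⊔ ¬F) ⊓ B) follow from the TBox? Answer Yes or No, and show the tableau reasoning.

No

1. (¬E ⊓ D) ⊑ ((A ⊔ ¬F) ⊓ B)  ⇔  ((¬E ⊓ D) ⊓ ((¬A ⊓ F) ⊔ ¬B)) unsat w.r.t. T
   apply at x₀: ¬E⊑(A ⊔ ¬F)
   open: L(x₀) ⊇ {D, ¬A, ¬B, ¬E, ¬F, …} (+ ∃-successors)
2. Hence (¬E ⊓ D) ⊑ ((A ⊔ ¬F) ⊓ B): not entailed.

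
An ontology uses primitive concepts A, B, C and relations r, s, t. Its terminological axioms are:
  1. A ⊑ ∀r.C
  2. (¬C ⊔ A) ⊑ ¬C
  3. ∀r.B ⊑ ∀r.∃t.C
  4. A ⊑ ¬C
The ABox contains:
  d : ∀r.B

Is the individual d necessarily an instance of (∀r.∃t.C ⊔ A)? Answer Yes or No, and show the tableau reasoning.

1. d : (∀r.∃t.C ⊔ A)?  L(d) = {∀r.B} ∪ {(∃r.∀t.¬C ⊓ ¬A)}
   clash {C, ¬C} at an ∃-successor — d ∈ (∀r.∃t.C ⊔ A)
2. Hence d : (∀r.∃t.C ⊔ A): entailed.

Yes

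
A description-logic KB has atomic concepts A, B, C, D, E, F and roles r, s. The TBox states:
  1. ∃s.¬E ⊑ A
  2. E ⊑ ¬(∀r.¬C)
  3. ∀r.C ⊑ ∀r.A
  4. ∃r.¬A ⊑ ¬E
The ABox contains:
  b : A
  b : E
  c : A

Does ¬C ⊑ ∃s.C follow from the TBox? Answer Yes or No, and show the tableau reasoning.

1. ¬C ⊑ ∃s.C  ⇔  (¬C ⊓ ∀s.¬C) unsat w.r.t. T
   open: L(x₀) ⊇ {¬C, ¬E, ∀s.E, ∀s.¬C, ∃r.¬C} (+ ∃-successors)
2. Hence ¬C ⊑ ∃s.C: not entailed.

No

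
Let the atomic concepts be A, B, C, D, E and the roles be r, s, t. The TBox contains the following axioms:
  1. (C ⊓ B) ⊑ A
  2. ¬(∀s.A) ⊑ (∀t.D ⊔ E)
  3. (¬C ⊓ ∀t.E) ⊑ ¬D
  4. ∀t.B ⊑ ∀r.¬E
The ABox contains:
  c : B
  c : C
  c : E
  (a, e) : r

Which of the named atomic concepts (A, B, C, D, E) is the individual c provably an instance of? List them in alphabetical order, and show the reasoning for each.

1. c : A?  L(c) = {B, C, E} ∪ {¬A}
   clash {A, ¬A} at c — c ∈ A
2. c : B?  L(c) = {B, C, E} ∪ {¬B}
   clash {B, ¬B} at c — c ∈ B
3. c : C?  L(c) = {B, C, E} ∪ {¬C}
   clash {C, ¬C} at c — c ∈ C
4. c : D?  L(c) = {B, C, E} ∪ {¬D}
   open: L(c) ⊇ {A, B, C, E, ¬D, …} (+ ∃-successors) — c ∉ D possible
5. c : E?  L(c) = {B, C, E} ∪ {¬E}
   clash {E, ¬E} at c — c ∈ E
6. Entailed for c: {A, B, C, E}

{A, B, C, E}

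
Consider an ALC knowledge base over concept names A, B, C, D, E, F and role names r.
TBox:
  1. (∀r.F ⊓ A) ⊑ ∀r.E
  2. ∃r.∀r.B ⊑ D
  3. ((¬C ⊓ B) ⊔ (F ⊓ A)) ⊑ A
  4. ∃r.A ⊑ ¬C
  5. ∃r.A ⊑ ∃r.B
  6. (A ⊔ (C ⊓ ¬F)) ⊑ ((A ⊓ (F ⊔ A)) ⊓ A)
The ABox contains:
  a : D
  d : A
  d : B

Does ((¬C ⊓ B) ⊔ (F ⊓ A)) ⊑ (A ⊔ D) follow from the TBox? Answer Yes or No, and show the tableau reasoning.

Yes

1. ((¬C ⊓ B) ⊔ (F ⊓ A)) ⊑ (A ⊔ D)  ⇔  (((¬C ⊓ B) ⊔ (F ⊓ A)) ⊓ (¬A ⊓ ¬D)) unsat w.r.t. T
   all branches close; clash {A, ¬A} at x₀
2. Hence ((¬C ⊓ B) ⊔ (F ⊓ A)) ⊑ (A ⊔ D): entailed.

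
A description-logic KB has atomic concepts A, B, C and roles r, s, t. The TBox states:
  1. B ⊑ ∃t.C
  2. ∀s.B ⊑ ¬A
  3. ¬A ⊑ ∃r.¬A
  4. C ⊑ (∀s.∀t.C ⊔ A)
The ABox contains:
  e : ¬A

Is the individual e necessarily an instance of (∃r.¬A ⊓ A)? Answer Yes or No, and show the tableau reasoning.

1. e : (∃r.¬A ⊓ A)?  L(e) = {¬A} ∪ {(∀r.A ⊔ ¬A)}
   apply at e: ¬A⊑∃r.¬A
   open: L(e) ⊇ {¬A, ¬B, ¬C, ∃r.¬A} (+ ∃-successors) — e ∉ (∃r.¬A ⊓ A) possible
2. Hence e : (∃r.¬A ⊓ A): not entailed.

No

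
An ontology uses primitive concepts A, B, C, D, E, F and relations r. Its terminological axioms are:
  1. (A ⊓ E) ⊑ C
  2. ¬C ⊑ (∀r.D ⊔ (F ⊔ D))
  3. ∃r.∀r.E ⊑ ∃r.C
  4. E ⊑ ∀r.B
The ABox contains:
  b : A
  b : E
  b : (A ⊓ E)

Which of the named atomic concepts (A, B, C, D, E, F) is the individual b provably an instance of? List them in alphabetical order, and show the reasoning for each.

{A, C, E}

1. b : A?  L(b) = {A, E, (A ⊓ E)} ∪ {¬A}
   clash {A, ¬A} at b — b ∈ A
2. b : B?  L(b) = {A, E, (A ⊓ E)} ∪ {¬B}
   apply at b: (A ⊓ E)⊑C; E⊑∀r.B
   open: L(b) ⊇ {A, C, E, ¬B, ∀r.B, …} — b ∉ B possible
3. b : C?  L(b) = {A, E, (A ⊓ E)} ∪ {¬C}
   clash {C, ¬C} at b — b ∈ C
4. b : D?  L(b) = {A, E, (A ⊓ E)} ∪ {¬D}
   apply at b: (A ⊓ E)⊑C; E⊑∀r.B
   open: L(b) ⊇ {A, C, E, ¬D, ∀r.B, …} — b ∉ D possible
5. b : E?  L(b) = {A, E, (A ⊓ E)} ∪ {¬E}
   clash {E, ¬E} at b — b ∈ E
6. b : F?  L(b) = {A, E, (A ⊓ E)} ∪ {¬F}
   apply at b: (A ⊓ E)⊑C; E⊑∀r.B
   open: L(b) ⊇ {A, C, E, ¬F, ∀r.B, …} — b ∉ F possible
7. Entailed for b: {A, C, E}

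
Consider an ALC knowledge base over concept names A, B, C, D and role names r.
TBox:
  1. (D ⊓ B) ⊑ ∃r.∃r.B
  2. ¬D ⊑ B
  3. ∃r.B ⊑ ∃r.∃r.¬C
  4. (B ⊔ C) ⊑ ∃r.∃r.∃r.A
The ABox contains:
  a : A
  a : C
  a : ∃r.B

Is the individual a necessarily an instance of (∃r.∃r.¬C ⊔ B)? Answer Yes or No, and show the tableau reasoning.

Yes

1. a : (∃r.∃r.¬C ⊔ B)?  L(a) = {A, C, ∃r.B} ∪ {(∀r.∀r.C ⊓ ¬B)}
   clash {B, ¬B} at a — a ∈ (∃r.∃r.¬C ⊔ B)
2. Hence a : (∃r.∃r.¬C ⊔ B): entailed.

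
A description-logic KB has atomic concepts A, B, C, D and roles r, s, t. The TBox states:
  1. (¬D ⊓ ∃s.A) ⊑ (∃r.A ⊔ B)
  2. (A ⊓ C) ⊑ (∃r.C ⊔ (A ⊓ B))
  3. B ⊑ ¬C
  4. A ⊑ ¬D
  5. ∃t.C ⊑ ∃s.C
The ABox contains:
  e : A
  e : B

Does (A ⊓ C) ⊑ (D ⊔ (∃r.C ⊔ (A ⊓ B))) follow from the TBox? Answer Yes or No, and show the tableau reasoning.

Yes

1. (A ⊓ C) ⊑ (D ⊔ (∃r.C ⊔ (A ⊓ B)))  ⇔  ((A ⊓ C) ⊓ (¬D ⊓ (∀r.¬C ⊓ (¬A ⊔ ¬B)))) unsat w.r.t. T
   all branches close; clash {B, ¬B} at x₀
2. Hence (A ⊓ C) ⊑ (D ⊔ (∃r.C ⊔ (A ⊓ B))): entailed.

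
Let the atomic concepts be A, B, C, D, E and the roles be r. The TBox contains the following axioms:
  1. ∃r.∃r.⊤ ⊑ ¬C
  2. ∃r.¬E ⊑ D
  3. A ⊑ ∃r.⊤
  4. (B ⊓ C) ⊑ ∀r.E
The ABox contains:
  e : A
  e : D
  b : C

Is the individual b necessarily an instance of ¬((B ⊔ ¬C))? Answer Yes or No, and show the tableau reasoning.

1. b : ¬((B ⊔ ¬C))?  L(b) = {C} ∪ {(B ⊔ ¬C)}
   open: L(b) ⊇ {B, C, ¬A, ∀r.E, ∀r.∀r.⊥} — b ∉ ¬((B ⊔ ¬C)) possible
2. Hence b : ¬((B ⊔ ¬C)): not entailed.

No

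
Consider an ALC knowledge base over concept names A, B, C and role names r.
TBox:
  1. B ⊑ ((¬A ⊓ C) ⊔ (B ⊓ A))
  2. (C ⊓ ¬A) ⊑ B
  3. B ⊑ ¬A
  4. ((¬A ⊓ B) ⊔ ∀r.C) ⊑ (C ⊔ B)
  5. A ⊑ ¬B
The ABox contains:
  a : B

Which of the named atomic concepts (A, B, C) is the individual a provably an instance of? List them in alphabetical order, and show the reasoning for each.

1. a : A?  L(a) = {B} ∪ {¬A}
   apply at a: B⊑((¬A ⊓ C) ⊔ (B ⊓ A))
   open: L(a) ⊇ {B, C, ¬A} — a ∉ A possible
2. a : B?  L(a) = {B} ∪ {¬B}
   clash {B, ¬B} at a — a ∈ B
3. a : C?  L(a) = {B} ∪ {¬C}
   clash {B, ¬B} at a — a ∈ C
4. Entailed for a: {B, C}

{B, C}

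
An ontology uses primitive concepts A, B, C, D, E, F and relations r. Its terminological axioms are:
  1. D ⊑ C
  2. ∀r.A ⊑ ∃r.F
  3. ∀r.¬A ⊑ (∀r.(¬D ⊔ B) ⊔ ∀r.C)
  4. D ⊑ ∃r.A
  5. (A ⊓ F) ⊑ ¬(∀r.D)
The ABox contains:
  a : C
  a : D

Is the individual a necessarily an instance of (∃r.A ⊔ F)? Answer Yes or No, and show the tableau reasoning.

1. a : (∃r.A ⊔ F)?  L(a) = {C, D} ∪ {(∀r.¬A ⊓ ¬F)}
   clash {A, ¬A} at an ∃-successor — a ∈ (∃r.A ⊔ F)
2. Hence a : (∃r.A ⊔ F): entailed.

Yes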